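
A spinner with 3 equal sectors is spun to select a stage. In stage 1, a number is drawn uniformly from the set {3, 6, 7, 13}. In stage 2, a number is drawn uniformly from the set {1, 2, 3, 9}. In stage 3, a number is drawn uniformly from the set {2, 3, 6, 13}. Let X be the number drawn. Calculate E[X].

E[X | stage 1] = (3+6+7+13)/4 = 29/4.
E[X | stage 2] = (1+2+3+9)/4 = 15/4.
E[X | stage 3] = (2+3+6+13)/4 = 6.
By the law of total expectation,
E[X] = (1/3)·(29/4) + (1/3)·(15/4) + (1/3)·(6) = 17/3.

17/3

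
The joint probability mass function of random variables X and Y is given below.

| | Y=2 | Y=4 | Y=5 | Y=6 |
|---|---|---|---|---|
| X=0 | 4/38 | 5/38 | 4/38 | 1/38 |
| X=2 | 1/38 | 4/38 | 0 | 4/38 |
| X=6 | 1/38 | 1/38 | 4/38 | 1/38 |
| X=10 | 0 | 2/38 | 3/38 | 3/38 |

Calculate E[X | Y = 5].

54/11

P(Y = 5) = 11/38.
Σ X·P over the event = 0·(4/38) + 6·(4/38) + 10·(3/38) = 27/19.
E[X | Y = 5] = (27/19) / (11/38) = 54/11.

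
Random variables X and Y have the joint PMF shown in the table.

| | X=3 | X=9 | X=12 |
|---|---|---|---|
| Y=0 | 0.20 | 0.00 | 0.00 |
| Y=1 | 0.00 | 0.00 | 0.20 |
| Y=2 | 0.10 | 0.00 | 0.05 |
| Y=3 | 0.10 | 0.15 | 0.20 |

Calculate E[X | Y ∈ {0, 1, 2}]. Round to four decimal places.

P(Y ∈ {0, 1, 2}) = 0.55.
Σ X·P over the event = 3·(0.20) + 3·(0.10) + 12·(0.20) + 12·(0.05) = 3.90.
E[X | Y ∈ {0, 1, 2}] = (3.90) / (0.55) = 7.0909.

7.0909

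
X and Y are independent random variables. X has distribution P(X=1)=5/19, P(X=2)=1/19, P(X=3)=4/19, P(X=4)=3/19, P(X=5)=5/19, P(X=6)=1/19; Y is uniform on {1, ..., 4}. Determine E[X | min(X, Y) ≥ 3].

P(min(X, Y) ≥ 3) = 13/38.
Summing X·P(x,y) over outcomes with min(X, Y) ≥ 3 gives 55/38.
E[X | min(X, Y) ≥ 3] = (55/38) / (13/38) = 55/13.

55/13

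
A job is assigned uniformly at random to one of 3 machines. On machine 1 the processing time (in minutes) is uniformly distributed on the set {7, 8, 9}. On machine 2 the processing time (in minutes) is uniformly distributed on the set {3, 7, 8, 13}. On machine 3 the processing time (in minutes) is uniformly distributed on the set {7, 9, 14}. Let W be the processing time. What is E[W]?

103/12

E[W | machine 1] = (7+8+9)/3 = 8.
E[W | machine 2] = (3+7+8+13)/4 = 31/4.
E[W | machine 3] = (7+9+14)/3 = 10.
E[W] = (1/3)·(8) + (1/3)·(31/4) + (1/3)·(10) = 103/12.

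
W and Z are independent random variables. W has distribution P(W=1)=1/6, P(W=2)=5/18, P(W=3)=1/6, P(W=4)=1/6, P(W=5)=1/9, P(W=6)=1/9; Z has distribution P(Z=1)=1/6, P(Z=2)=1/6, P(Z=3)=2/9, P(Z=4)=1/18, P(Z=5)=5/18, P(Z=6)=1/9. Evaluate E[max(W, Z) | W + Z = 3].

P(W + Z = 3) = 2/27.
Summing max(W,Z)·P(x,y) over outcomes with W + Z = 3 gives 4/27.
E[max(W, Z) | W + Z = 3] = (4/27) / (2/27) = 2.

2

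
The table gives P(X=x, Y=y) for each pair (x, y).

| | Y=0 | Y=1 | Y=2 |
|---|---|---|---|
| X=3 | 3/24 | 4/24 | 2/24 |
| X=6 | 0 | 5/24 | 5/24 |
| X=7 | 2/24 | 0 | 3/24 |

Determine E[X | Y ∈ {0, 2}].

P(Y ∈ {0, 2}) = 5/8.
Σ X·P over the event = 3·(3/24) + 3·(2/24) + 6·(5/24) + 7·(2/24) + 7·(3/24) = 10/3.
E[X | Y ∈ {0, 2}] = (10/3) / (5/8) = 16/3.

16/3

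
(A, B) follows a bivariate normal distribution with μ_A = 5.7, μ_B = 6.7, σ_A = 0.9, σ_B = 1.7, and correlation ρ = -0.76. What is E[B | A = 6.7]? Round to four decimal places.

For a bivariate normal, E[B | A=x] = μ_B + ρ·(σ_B/σ_A)·(x − μ_A).
E[B | A=6.7] = 6.7 + (-0.76)·(1.7/0.9)·(6.7 − (5.7)) = 6.7 + (-1.4356)·(1) = 5.2644.

5.2644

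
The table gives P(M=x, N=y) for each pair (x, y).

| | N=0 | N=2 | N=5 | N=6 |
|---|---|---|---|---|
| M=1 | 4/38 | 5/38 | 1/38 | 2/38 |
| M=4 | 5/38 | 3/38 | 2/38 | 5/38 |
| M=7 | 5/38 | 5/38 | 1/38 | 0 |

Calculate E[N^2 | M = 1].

39/4

P(M = 1) = 6/19.
Σ N^2·P over the event = 0·(4/38) + 4·(5/38) + 25·(1/38) + 36·(2/38) = 117/38.
E[N^2 | M = 1] = (117/38) / (6/19) = 39/4.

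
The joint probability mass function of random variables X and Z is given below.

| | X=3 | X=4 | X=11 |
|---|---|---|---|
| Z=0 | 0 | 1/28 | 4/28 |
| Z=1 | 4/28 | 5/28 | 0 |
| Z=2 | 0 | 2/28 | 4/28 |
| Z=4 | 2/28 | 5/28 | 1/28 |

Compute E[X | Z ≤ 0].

P(Z ≤ 0) = 5/28.
Σ X·P over the event = 4·(1/28) + 11·(4/28) = 12/7.
E[X | Z ≤ 0] = (12/7) / (5/28) = 48/5.

48/5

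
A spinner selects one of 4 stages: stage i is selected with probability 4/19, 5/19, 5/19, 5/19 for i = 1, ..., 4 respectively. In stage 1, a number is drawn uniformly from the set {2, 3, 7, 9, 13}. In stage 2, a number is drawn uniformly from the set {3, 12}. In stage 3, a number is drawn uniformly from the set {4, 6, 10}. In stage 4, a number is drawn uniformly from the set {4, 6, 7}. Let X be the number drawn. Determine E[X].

3791/570

E[X | stage 1] = (2+3+7+9+13)/5 = 34/5.
E[X | stage 2] = (3+12)/2 = 15/2.
E[X | stage 3] = (4+6+10)/3 = 20/3.
E[X | stage 4] = (4+6+7)/3 = 17/3.
By the law of total expectation,
E[X] = (4/19)·(34/5) + (5/19)·(15/2) + (5/19)·(20/3) + (5/19)·(17/3) = 3791/570.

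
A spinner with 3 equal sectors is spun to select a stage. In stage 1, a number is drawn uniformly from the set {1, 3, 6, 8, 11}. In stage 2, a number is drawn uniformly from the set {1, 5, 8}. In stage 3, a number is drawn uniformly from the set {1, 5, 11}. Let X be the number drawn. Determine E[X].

242/45

E[X | stage 1] = (1+3+6+8+11)/5 = 29/5.
E[X | stage 2] = (1+5+8)/3 = 14/3.
E[X | stage 3] = (1+5+11)/3 = 17/3.
E[X] = (1/3)·(29/5) + (1/3)·(14/3) + (1/3)·(17/3) = 242/45.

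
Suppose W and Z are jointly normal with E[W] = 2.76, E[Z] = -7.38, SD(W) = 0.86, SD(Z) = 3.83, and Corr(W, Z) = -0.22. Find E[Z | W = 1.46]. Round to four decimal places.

-6.1063

For a bivariate normal, E[Z | W=x] = μ_Z + ρ·(σ_Z/σ_W)·(x − μ_W).
E[Z | W=1.46] = -7.38 + (-0.22)·(3.83/0.86)·(1.46 − (2.76)) = -7.38 + (-0.97977)·(-1.3) = -6.1063.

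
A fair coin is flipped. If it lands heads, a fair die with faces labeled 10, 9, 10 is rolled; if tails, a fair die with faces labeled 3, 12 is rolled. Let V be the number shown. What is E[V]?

103/12

E[V | heads] = (10+9+10)/3 = 29/3.
E[V | tails] = (3+12)/2 = 15/2.
By the law of total expectation,
E[V] = (1/2)·(29/3) + (1/2)·(15/2) = 103/12.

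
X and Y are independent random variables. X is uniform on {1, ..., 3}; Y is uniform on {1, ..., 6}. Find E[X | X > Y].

Outcomes with X > Y: (2,1), (3,1), (3,2), each with probability 1/18.
E[X | X > Y] = (2 + 3 + 3) / 3 = 8/3.

8/3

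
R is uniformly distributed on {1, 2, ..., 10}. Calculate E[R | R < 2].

Given R < 2, R is equally likely to be any of {1}.
E[R | R < 2] = (1) / 1 = 1.

1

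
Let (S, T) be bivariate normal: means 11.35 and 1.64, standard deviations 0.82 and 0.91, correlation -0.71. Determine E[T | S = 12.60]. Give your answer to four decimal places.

For a bivariate normal, E[T | S=x] = μ_T + ρ·(σ_T/σ_S)·(x − μ_S).
E[T | S=12.60] = 1.64 + (-0.71)·(0.91/0.82)·(12.60 − (11.35)) = 1.64 + (-0.78793)·(1.25) = 0.6551.

0.6551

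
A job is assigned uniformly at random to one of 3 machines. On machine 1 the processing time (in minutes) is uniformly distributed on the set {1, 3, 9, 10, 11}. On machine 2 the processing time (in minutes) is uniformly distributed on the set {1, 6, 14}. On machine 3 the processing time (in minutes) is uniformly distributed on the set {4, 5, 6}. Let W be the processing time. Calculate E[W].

E[W | machine 1] = (1+3+9+10+11)/5 = 34/5.
E[W | machine 2] = (1+6+14)/3 = 7.
E[W | machine 3] = (4+5+6)/3 = 5.
By the law of total expectation,
E[W] = (1/3)·(34/5) + (1/3)·(7) + (1/3)·(5) = 94/15.

94/15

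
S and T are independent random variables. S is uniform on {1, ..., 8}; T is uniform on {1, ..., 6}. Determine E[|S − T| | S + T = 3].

1

Outcomes with S + T = 3: (1,2), (2,1), each with probability 1/48.
E[|S − T| | S + T = 3] = (1 + 1) / 2 = 1.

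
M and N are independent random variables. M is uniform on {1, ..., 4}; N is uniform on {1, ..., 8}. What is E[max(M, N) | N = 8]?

8

P(N = 8) = 1/8.
Summing max(M,N)·P(x,y) over outcomes with N = 8 gives 1.
E[max(M, N) | N = 8] = (1) / (1/8) = 8.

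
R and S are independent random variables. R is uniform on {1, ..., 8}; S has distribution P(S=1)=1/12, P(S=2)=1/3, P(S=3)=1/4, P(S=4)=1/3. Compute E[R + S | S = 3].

P(S = 3) = 1/4.
Summing (R+S)·P(x,y) over outcomes with S = 3 gives 15/8.
E[R + S | S = 3] = (15/8) / (1/4) = 15/2.

15/2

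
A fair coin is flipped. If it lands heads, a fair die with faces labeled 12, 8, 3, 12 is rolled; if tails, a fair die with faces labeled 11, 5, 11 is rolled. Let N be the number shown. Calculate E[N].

71/8

E[N | heads] = (12+8+3+12)/4 = 35/4.
E[N | tails] = (11+5+11)/3 = 9.
E[N] = (1/2)·(35/4) + (1/2)·(9) = 71/8.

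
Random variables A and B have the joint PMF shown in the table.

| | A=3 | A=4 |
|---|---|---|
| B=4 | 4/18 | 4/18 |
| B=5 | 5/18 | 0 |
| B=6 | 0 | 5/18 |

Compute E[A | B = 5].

P(B = 5) = 5/18.
Summing A·P(A=x,B=y) over the conditioning event gives 5/6.
E[A | B = 5] = (5/6) / (5/18) = 3.

3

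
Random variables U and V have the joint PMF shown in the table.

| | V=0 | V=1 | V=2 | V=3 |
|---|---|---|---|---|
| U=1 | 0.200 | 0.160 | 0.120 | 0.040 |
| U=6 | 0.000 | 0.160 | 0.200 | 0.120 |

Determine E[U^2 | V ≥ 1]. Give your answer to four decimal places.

P(V ≥ 1) = 0.800.
Σ U^2·P over the event = 1·(0.160) + 1·(0.120) + 1·(0.040) + 36·(0.160) + 36·(0.200) + 36·(0.120) = 17.600.
E[U^2 | V ≥ 1] = (17.600) / (0.800) = 22.0000.

22.0000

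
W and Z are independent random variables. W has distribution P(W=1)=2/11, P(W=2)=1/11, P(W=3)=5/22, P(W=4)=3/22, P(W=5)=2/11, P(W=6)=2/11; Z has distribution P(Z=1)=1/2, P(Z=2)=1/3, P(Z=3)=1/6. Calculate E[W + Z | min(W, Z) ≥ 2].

P(min(W, Z) ≥ 2) = 9/22.
Summing (W+Z)·P(x,y) over outcomes with min(W, Z) ≥ 2 gives 117/44.
E[W + Z | min(W, Z) ≥ 2] = (117/44) / (9/22) = 13/2.

13/2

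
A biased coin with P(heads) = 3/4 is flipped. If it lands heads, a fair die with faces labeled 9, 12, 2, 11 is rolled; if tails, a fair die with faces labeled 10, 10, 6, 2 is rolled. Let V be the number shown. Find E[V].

E[V | heads] = (9+12+2+11)/4 = 17/2.
E[V | tails] = (10+10+6+2)/4 = 7.
By the law of total expectation,
E[V] = (3/4)·(17/2) + (1/4)·(7) = 65/8.

65/8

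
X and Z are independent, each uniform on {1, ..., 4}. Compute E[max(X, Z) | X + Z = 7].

4

Outcomes with X + Z = 7: (3,4), (4,3), each with probability 1/16.
E[max(X, Z) | X + Z = 7] = (4 + 4) / 2 = 4.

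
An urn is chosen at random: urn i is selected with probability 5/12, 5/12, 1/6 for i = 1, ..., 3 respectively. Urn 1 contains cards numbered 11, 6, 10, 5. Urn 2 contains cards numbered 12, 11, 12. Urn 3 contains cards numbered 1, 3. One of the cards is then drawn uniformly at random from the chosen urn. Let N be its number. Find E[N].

307/36

E[N | urn 1] = (11+6+10+5)/4 = 8.
E[N | urn 2] = (12+11+12)/3 = 35/3.
E[N | urn 3] = (1+3)/2 = 2.
E[N] = (5/12)·(8) + (5/12)·(35/3) + (1/6)·(2) = 307/36.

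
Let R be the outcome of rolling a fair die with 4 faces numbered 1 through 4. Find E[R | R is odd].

2

Given R is odd, R is equally likely to be any of {1, 3}.
E[R | R is odd] = (1 + 3) / 2 = 2.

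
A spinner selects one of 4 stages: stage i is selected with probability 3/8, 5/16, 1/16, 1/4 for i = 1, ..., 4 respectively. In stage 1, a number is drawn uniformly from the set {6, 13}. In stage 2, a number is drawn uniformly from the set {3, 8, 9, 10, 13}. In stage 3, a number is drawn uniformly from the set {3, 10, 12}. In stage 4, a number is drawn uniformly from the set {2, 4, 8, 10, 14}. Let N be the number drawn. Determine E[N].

E[N | stage 1] = (6+13)/2 = 19/2.
E[N | stage 2] = (3+8+9+10+13)/5 = 43/5.
E[N | stage 3] = (3+10+12)/3 = 25/3.
E[N | stage 4] = (2+4+8+10+14)/5 = 38/5.
By the law of total expectation,
E[N] = (3/8)·(19/2) + (5/16)·(43/5) + (1/16)·(25/3) + (1/4)·(38/5) = 2081/240.

2081/240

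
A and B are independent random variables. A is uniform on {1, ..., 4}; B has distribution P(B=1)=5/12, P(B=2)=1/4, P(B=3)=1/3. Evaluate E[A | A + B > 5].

P(A + B > 5) = 11/48.
Summing A·P(x,y) over outcomes with A + B > 5 gives 5/6.
E[A | A + B > 5] = (5/6) / (11/48) = 40/11.

40/11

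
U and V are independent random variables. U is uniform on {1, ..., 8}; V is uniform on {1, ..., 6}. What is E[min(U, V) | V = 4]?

13/4

Outcomes with V = 4: (1,4), (2,4), (3,4), (4,4), (5,4), (6,4), (7,4), (8,4), each with probability 1/48.
E[min(U, V) | V = 4] = (1 + 2 + 3 + 4 + 4 + 4 + 4 + 4) / 8 = 13/4.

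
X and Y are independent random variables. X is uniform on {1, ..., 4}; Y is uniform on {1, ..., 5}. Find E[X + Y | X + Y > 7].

Outcomes with X + Y > 7: (3,5), (4,4), (4,5), each with probability 1/20.
E[X + Y | X + Y > 7] = (8 + 8 + 9) / 3 = 25/3.

25/3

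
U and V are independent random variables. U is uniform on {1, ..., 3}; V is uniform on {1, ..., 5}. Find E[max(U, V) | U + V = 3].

Outcomes with U + V = 3: (1,2), (2,1), each with probability 1/15.
E[max(U, V) | U + V = 3] = (2 + 2) / 2 = 2.

2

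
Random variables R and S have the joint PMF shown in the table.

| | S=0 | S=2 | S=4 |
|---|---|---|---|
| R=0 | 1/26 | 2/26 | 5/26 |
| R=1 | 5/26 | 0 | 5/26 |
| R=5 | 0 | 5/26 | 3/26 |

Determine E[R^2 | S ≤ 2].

P(S ≤ 2) = 1/2.
Σ R^2·P over the event = 0·(1/26) + 0·(2/26) + 1·(5/26) + 25·(5/26) = 5.
E[R^2 | S ≤ 2] = (5) / (1/2) = 10.

10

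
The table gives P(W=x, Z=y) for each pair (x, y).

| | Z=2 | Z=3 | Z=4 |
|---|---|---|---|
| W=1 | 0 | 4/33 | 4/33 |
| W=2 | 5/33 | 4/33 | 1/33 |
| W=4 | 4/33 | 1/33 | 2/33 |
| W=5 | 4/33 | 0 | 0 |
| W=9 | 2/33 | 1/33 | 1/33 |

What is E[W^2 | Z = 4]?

121/8

P(Z = 4) = 8/33.
Σ W^2·P over the event = 1·(4/33) + 4·(1/33) + 16·(2/33) + 81·(1/33) = 11/3.
E[W^2 | Z = 4] = (11/3) / (8/33) = 121/8.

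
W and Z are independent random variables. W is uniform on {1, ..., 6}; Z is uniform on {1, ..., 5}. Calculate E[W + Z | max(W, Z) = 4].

Outcomes with max(W, Z) = 4: (1,4), (2,4), (3,4), (4,1), (4,2), (4,3), (4,4), each with probability 1/30.
E[W + Z | max(W, Z) = 4] = (5 + 6 + 7 + 5 + 6 + 7 + 8) / 7 = 44/7.

44/7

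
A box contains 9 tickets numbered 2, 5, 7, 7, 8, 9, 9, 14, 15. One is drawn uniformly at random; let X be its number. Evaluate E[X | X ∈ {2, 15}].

P(X ∈ {2, 15}) = 2/9.
Σ over the event: 2·1/9 + 15·1/9 = 17/9.
E[X | X ∈ {2, 15}] = (17/9) / (2/9) = 17/2.

17/2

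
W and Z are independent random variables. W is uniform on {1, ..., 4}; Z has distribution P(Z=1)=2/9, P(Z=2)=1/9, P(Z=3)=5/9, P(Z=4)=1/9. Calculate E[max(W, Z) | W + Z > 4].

81/23

P(W + Z > 4) = 23/36.
Summing max(W,Z)·P(x,y) over outcomes with W + Z > 4 gives 9/4.
E[max(W, Z) | W + Z > 4] = (9/4) / (23/36) = 81/23.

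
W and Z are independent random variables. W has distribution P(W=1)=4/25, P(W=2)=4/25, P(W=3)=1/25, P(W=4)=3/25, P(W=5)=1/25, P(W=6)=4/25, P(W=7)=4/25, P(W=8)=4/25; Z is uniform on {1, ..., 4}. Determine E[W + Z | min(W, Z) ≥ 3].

327/34

P(min(W, Z) ≥ 3) = 17/50.
Summing (W+Z)·P(x,y) over outcomes with min(W, Z) ≥ 3 gives 327/100.
E[W + Z | min(W, Z) ≥ 3] = (327/100) / (17/50) = 327/34.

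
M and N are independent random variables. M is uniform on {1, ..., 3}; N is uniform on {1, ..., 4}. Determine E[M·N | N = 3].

6

Outcomes with N = 3: (1,3), (2,3), (3,3), each with probability 1/12.
E[M·N | N = 3] = (3 + 6 + 9) / 3 = 6.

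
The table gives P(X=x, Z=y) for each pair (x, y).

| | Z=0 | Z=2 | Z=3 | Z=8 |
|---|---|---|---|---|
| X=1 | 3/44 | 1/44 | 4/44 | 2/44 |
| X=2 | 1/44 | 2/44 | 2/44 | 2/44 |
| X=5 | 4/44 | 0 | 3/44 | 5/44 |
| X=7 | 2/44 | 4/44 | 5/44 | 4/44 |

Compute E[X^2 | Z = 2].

205/7

P(Z = 2) = 7/44.
Σ X^2·P over the event = 1·(1/44) + 4·(2/44) + 49·(4/44) = 205/44.
E[X^2 | Z = 2] = (205/44) / (7/44) = 205/7.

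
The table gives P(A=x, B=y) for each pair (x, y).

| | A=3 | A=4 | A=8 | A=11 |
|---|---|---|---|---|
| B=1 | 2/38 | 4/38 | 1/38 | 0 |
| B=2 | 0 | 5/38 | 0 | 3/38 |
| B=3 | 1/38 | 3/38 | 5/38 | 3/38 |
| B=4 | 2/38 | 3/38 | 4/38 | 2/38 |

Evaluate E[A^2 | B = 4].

564/11

P(B = 4) = 11/38.
Σ A^2·P over the event = 9·(2/38) + 16·(3/38) + 64·(4/38) + 121·(2/38) = 282/19.
E[A^2 | B = 4] = (282/19) / (11/38) = 564/11.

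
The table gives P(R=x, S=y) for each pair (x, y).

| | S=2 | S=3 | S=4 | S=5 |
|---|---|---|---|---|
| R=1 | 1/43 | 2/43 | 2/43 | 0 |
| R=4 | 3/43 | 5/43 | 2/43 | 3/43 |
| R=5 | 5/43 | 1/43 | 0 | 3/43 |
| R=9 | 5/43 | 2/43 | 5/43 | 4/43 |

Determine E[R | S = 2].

P(S = 2) = 14/43.
Σ R·P over the event = 1·(1/43) + 4·(3/43) + 5·(5/43) + 9·(5/43) = 83/43.
E[R | S = 2] = (83/43) / (14/43) = 83/14.

83/14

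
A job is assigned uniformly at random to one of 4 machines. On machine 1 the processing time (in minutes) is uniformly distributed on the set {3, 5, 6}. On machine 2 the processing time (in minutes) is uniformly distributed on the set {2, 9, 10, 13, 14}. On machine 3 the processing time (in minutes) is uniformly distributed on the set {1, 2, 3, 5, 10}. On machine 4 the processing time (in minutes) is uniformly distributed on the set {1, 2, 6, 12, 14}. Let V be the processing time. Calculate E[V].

E[V | machine 1] = (3+5+6)/3 = 14/3.
E[V | machine 2] = (2+9+10+13+14)/5 = 48/5.
E[V | machine 3] = (1+2+3+5+10)/5 = 21/5.
E[V | machine 4] = (1+2+6+12+14)/5 = 7.
E[V] = (1/4)·(14/3) + (1/4)·(48/5) + (1/4)·(21/5) + (1/4)·(7) = 191/30.

191/30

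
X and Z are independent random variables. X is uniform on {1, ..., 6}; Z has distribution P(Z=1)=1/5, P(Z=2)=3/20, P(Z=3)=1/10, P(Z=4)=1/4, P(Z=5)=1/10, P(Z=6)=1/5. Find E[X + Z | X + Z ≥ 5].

31/4

P(X + Z ≥ 5) = 5/6.
Summing (X+Z)·P(x,y) over outcomes with X + Z ≥ 5 gives 155/24.
E[X + Z | X + Z ≥ 5] = (155/24) / (5/6) = 31/4.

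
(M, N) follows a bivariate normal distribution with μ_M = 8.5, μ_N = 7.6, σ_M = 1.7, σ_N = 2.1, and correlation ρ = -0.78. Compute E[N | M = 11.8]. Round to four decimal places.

E[N | M=x] = μ_N + ρ(σ_N/σ_M)(x − μ_M) for jointly normal variables.
E[N | M=11.8] = 7.6 + (-0.78)·(2.1/1.7)·(11.8 − (8.5)) = 7.6 + (-0.96353)·(3.3) = 4.4204.

4.4204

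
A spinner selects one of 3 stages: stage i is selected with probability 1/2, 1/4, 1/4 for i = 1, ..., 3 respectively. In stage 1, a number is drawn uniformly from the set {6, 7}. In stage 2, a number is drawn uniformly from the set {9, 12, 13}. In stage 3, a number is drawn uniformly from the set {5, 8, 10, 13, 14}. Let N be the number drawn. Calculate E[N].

E[N | stage 1] = (6+7)/2 = 13/2.
E[N | stage 2] = (9+12+13)/3 = 34/3.
E[N | stage 3] = (5+8+10+13+14)/5 = 10.
By the law of total expectation,
E[N] = (1/2)·(13/2) + (1/4)·(34/3) + (1/4)·(10) = 103/12.

103/12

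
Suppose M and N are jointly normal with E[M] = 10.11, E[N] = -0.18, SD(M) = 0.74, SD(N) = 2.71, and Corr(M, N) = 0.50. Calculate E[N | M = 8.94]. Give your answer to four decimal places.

E[N | M=x] = μ_N + ρ(σ_N/σ_M)(x − μ_M) for jointly normal variables.
E[N | M=8.94] = -0.18 + (0.50)·(2.71/0.74)·(8.94 − (10.11)) = -0.18 + (1.8311)·(-1.17) = -2.3224.

-2.3224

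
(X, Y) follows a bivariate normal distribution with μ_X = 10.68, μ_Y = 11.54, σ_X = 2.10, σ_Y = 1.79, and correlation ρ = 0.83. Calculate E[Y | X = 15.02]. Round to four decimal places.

The regression of Y on X has slope ρ·σ_Y/σ_X and passes through (μ_X, μ_Y).
E[Y | X=15.02] = 11.54 + (0.83)·(1.79/2.10)·(15.02 − (10.68)) = 11.54 + (0.707476)·(4.34) = 14.6104.

14.6104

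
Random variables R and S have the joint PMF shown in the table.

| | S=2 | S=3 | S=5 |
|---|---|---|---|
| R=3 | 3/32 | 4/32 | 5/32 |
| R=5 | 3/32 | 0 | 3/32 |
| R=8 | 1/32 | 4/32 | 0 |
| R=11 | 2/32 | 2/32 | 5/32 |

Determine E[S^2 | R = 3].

P(R = 3) = 3/8.
Summing S^2·P(R=x,S=y) over the conditioning event gives 173/32.
E[S^2 | R = 3] = (173/32) / (3/8) = 173/12.

173/12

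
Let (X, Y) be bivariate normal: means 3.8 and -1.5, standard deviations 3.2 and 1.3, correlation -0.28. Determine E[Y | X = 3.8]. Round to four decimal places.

-1.5000

The regression of Y on X has slope ρ·σ_Y/σ_X and passes through (μ_X, μ_Y).
E[Y | X=3.8] = -1.5 + (-0.28)·(1.3/3.2)·(3.8 − (3.8)) = -1.5 + (-0.11375)·(0) = -1.5000.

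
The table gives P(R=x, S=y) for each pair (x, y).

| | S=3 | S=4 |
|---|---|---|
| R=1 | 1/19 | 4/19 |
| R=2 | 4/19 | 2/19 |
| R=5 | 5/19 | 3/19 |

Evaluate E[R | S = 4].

23/9

P(S = 4) = 9/19.
Σ R·P over the event = 1·(4/19) + 2·(2/19) + 5·(3/19) = 23/19.
E[R | S = 4] = (23/19) / (9/19) = 23/9.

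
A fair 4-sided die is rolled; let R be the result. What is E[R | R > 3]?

Given R > 3, R is equally likely to be any of {4}.
E[R | R > 3] = (4) / 1 = 4.

4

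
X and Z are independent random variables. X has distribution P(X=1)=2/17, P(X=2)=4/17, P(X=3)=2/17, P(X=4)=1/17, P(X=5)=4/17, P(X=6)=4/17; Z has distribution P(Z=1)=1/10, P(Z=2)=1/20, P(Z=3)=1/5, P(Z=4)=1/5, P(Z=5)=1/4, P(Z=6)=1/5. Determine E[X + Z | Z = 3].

P(Z = 3) = 1/5.
Summing (X+Z)·P(x,y) over outcomes with Z = 3 gives 23/17.
E[X + Z | Z = 3] = (23/17) / (1/5) = 115/17.

115/17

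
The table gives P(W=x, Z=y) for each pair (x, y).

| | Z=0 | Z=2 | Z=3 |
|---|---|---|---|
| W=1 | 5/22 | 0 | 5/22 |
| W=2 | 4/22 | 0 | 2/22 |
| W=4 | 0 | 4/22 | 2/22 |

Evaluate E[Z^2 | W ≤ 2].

P(W ≤ 2) = 8/11.
Σ Z^2·P over the event = 0·(5/22) + 9·(5/22) + 0·(4/22) + 9·(2/22) = 63/22.
E[Z^2 | W ≤ 2] = (63/22) / (8/11) = 63/16.

63/16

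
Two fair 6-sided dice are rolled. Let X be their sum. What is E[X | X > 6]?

P(X > 6) = 7/12.
Σ over the event: 7·1/6 + 8·5/36 + 9·1/9 + 10·1/12 + 11·1/18 + 12·1/36 = 91/18.
E[X | X > 6] = (91/18) / (7/12) = 26/3.

26/3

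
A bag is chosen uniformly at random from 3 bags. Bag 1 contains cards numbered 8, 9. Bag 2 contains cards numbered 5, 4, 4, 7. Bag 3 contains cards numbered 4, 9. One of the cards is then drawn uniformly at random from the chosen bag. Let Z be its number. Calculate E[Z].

E[Z | bag 1] = (8+9)/2 = 17/2.
E[Z | bag 2] = (5+4+4+7)/4 = 5.
E[Z | bag 3] = (4+9)/2 = 13/2.
By the law of total expectation,
E[Z] = (1/3)·(17/2) + (1/3)·(5) + (1/3)·(13/2) = 20/3.

20/3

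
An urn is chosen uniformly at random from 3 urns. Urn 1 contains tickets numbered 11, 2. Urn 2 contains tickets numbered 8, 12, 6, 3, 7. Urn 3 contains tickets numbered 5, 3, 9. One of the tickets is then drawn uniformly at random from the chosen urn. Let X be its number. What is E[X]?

E[X | urn 1] = (11+2)/2 = 13/2.
E[X | urn 2] = (8+12+6+3+7)/5 = 36/5.
E[X | urn 3] = (5+3+9)/3 = 17/3.
E[X] = (1/3)·(13/2) + (1/3)·(36/5) + (1/3)·(17/3) = 581/90.

581/90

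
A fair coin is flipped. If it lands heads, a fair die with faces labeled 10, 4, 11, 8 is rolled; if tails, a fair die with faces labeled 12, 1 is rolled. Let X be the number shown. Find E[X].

E[X | heads] = (10+4+11+8)/4 = 33/4.
E[X | tails] = (12+1)/2 = 13/2.
By the law of total expectation,
E[X] = (1/2)·(33/4) + (1/2)·(13/2) = 59/8.

59/8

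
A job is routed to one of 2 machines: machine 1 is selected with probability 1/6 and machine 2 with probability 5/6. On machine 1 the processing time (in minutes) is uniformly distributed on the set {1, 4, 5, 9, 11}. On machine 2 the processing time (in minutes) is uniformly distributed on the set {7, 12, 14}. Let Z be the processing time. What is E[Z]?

E[Z | machine 1] = (1+4+5+9+11)/5 = 6.
E[Z | machine 2] = (7+12+14)/3 = 11.
E[Z] = (1/6)·(6) + (5/6)·(11) = 61/6.

61/6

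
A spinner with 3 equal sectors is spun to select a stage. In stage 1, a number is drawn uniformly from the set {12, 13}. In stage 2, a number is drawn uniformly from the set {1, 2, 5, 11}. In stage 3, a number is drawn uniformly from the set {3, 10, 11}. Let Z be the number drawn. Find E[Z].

101/12

E[Z | stage 1] = (12+13)/2 = 25/2.
E[Z | stage 2] = (1+2+5+11)/4 = 19/4.
E[Z | stage 3] = (3+10+11)/3 = 8.
E[Z] = (1/3)·(25/2) + (1/3)·(19/4) + (1/3)·(8) = 101/12.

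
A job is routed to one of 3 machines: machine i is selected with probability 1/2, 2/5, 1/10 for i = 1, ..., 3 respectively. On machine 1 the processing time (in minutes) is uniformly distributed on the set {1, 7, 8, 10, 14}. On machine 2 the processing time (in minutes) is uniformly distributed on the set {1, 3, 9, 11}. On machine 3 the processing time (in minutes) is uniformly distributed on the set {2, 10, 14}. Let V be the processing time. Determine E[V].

E[V | machine 1] = (1+7+8+10+14)/5 = 8.
E[V | machine 2] = (1+3+9+11)/4 = 6.
E[V | machine 3] = (2+10+14)/3 = 26/3.
E[V] = (1/2)·(8) + (2/5)·(6) + (1/10)·(26/3) = 109/15.

109/15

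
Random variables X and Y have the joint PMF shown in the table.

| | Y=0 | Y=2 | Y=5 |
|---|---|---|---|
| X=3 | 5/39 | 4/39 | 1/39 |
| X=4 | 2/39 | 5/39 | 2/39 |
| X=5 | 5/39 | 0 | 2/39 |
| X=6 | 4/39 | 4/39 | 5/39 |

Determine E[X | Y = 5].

51/10

P(Y = 5) = 10/39.
Σ X·P over the event = 3·(1/39) + 4·(2/39) + 5·(2/39) + 6·(5/39) = 17/13.
E[X | Y = 5] = (17/13) / (10/39) = 51/10.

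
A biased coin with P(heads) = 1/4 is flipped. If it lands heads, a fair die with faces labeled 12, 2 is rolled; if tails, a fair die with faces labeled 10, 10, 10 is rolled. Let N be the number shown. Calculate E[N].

37/4

E[N | heads] = (12+2)/2 = 7.
E[N | tails] = (10+10+10)/3 = 10.
E[N] = (1/4)·(7) + (3/4)·(10) = 37/4.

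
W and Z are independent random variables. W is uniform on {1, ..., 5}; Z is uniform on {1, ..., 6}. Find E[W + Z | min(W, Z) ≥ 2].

15/2

P(min(W, Z) ≥ 2) = 2/3.
Summing (W+Z)·P(x,y) over outcomes with min(W, Z) ≥ 2 gives 5.
E[W + Z | min(W, Z) ≥ 2] = (5) / (2/3) = 15/2.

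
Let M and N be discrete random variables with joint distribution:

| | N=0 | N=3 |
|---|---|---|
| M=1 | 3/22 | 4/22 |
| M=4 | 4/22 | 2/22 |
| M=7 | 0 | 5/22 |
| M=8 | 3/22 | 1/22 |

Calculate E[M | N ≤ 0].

P(N ≤ 0) = 5/11.
Σ M·P over the event = 1·(3/22) + 4·(4/22) + 8·(3/22) = 43/22.
E[M | N ≤ 0] = (43/22) / (5/11) = 43/10.

43/10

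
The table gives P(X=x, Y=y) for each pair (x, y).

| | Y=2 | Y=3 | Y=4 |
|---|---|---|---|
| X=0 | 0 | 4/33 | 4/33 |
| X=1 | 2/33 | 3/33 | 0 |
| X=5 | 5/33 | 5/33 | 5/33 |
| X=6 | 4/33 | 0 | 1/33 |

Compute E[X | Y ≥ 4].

P(Y ≥ 4) = 10/33.
Σ X·P over the event = 0·(4/33) + 5·(5/33) + 6·(1/33) = 31/33.
E[X | Y ≥ 4] = (31/33) / (10/33) = 31/10.

31/10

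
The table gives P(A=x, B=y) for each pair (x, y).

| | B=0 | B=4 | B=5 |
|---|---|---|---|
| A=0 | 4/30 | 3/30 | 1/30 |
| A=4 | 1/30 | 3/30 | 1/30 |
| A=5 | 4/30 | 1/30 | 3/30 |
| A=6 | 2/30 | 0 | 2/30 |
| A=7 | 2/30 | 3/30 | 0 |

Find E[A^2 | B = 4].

P(B = 4) = 1/3.
Σ A^2·P over the event = 0·(3/30) + 16·(3/30) + 25·(1/30) + 49·(3/30) = 22/3.
E[A^2 | B = 4] = (22/3) / (1/3) = 22.

22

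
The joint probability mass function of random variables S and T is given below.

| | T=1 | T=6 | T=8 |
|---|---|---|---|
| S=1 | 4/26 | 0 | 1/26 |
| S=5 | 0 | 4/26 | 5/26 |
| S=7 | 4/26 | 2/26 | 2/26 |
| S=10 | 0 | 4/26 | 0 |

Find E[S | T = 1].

4

P(T = 1) = 4/13.
Summing S·P(S=x,T=y) over the conditioning event gives 16/13.
E[S | T = 1] = (16/13) / (4/13) = 4.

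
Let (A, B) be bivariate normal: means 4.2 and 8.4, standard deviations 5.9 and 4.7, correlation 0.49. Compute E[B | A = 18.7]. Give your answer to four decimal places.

The regression of B on A has slope ρ·σ_B/σ_A and passes through (μ_A, μ_B).
E[B | A=18.7] = 8.4 + (0.49)·(4.7/5.9)·(18.7 − (4.2)) = 8.4 + (0.39034)·(14.5) = 14.0599.

14.0599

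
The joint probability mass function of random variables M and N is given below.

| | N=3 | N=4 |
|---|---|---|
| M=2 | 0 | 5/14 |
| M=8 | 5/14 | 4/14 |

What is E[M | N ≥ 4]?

14/3

P(N ≥ 4) = 9/14.
Summing M·P(M=x,N=y) over the conditioning event gives 3.
E[M | N ≥ 4] = (3) / (9/14) = 14/3.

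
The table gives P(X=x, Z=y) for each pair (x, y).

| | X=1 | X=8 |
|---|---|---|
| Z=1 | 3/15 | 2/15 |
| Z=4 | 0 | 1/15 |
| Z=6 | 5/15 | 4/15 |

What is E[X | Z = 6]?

37/9

P(Z = 6) = 3/5.
Summing X·P(X=x,Z=y) over the conditioning event gives 37/15.
E[X | Z = 6] = (37/15) / (3/5) = 37/9.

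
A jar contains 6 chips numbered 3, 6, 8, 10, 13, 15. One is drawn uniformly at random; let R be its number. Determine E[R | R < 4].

3

P(R < 4) = 1/6.
Σ over the event: 3·1/6 = 1/2.
E[R | R < 4] = (1/2) / (1/6) = 3.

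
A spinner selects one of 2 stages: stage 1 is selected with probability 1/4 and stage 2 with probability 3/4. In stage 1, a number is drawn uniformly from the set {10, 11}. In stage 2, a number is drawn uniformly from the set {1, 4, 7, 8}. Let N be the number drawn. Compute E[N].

51/8

E[N | stage 1] = (10+11)/2 = 21/2.
E[N | stage 2] = (1+4+7+8)/4 = 5.
By the law of total expectation,
E[N] = (1/4)·(21/2) + (3/4)·(5) = 51/8.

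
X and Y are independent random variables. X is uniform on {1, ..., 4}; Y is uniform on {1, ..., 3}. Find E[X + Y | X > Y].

5

Outcomes with X > Y: (2,1), (3,1), (3,2), (4,1), (4,2), (4,3), each with probability 1/12.
E[X + Y | X > Y] = (3 + 4 + 5 + 5 + 6 + 7) / 6 = 5.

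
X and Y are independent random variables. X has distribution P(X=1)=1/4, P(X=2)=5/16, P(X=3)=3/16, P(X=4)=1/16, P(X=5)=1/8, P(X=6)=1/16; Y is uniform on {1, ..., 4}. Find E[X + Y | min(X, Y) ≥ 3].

P(min(X, Y) ≥ 3) = 7/32.
Summing (X+Y)·P(x,y) over outcomes with min(X, Y) ≥ 3 gives 107/64.
E[X + Y | min(X, Y) ≥ 3] = (107/64) / (7/32) = 107/14.

107/14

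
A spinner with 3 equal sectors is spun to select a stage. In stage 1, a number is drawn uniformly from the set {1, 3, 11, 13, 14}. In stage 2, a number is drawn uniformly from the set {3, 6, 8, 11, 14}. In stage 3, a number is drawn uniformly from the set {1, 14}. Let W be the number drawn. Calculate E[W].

81/10

E[W | stage 1] = (1+3+11+13+14)/5 = 42/5.
E[W | stage 2] = (3+6+8+11+14)/5 = 42/5.
E[W | stage 3] = (1+14)/2 = 15/2.
E[W] = (1/3)·(42/5) + (1/3)·(42/5) + (1/3)·(15/2) = 81/10.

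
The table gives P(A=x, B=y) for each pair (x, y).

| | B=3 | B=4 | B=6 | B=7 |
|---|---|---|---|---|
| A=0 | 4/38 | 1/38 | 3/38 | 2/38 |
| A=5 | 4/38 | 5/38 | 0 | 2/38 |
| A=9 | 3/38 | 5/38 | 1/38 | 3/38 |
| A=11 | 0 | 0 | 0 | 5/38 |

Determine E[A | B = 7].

23/3

P(B = 7) = 6/19.
Summing A·P(A=x,B=y) over the conditioning event gives 46/19.
E[A | B = 7] = (46/19) / (6/19) = 23/3.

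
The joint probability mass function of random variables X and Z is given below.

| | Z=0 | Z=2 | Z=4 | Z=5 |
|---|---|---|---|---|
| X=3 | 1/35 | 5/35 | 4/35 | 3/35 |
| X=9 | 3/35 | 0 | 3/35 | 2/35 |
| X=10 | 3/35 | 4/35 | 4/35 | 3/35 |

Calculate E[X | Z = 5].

57/8

P(Z = 5) = 8/35.
Σ X·P over the event = 3·(3/35) + 9·(2/35) + 10·(3/35) = 57/35.
E[X | Z = 5] = (57/35) / (8/35) = 57/8.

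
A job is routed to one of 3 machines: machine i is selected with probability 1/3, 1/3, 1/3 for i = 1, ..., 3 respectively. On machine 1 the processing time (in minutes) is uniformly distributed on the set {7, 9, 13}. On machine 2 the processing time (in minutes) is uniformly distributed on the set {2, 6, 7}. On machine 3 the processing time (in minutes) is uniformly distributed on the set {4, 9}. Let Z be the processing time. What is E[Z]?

E[Z | machine 1] = (7+9+13)/3 = 29/3.
E[Z | machine 2] = (2+6+7)/3 = 5.
E[Z | machine 3] = (4+9)/2 = 13/2.
By the law of total expectation,
E[Z] = (1/3)·(29/3) + (1/3)·(5) + (1/3)·(13/2) = 127/18.

127/18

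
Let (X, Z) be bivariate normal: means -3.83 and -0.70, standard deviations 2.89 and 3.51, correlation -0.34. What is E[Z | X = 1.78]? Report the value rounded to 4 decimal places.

-3.0166

The regression of Z on X has slope ρ·σ_Z/σ_X and passes through (μ_X, μ_Z).
E[Z | X=1.78] = -0.70 + (-0.34)·(3.51/2.89)·(1.78 − (-3.83)) = -0.70 + (-0.41294)·(5.61) = -3.0166.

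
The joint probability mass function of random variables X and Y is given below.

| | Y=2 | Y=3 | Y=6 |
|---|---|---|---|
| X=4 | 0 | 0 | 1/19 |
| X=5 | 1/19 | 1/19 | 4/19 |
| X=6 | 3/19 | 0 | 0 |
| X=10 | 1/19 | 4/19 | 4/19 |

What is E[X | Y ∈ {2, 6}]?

P(Y ∈ {2, 6}) = 14/19.
Σ X·P over the event = 4·(1/19) + 5·(1/19) + 5·(4/19) + 6·(3/19) + 10·(1/19) + 10·(4/19) = 97/19.
E[X | Y ∈ {2, 6}] = (97/19) / (14/19) = 97/14.

97/14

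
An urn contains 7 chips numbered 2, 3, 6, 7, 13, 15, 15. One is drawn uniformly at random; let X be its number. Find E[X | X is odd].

53/5

P(X is odd) = 5/7.
Σ over the event: 3·1/7 + 7·1/7 + 13·1/7 + 15·2/7 = 53/7.
E[X | X is odd] = (53/7) / (5/7) = 53/5.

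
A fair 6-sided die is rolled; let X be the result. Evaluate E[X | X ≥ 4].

Given X ≥ 4, X is equally likely to be any of {4, 5, 6}.
E[X | X ≥ 4] = (4 + 5 + 6) / 3 = 5.

5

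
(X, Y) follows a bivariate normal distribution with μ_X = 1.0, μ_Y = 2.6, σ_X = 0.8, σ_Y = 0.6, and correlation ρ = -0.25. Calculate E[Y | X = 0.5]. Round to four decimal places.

For a bivariate normal, E[Y | X=x] = μ_Y + ρ·(σ_Y/σ_X)·(x − μ_X).
E[Y | X=0.5] = 2.6 + (-0.25)·(0.6/0.8)·(0.5 − (1.0)) = 2.6 + (-0.1875)·(-0.5) = 2.6938.

2.6938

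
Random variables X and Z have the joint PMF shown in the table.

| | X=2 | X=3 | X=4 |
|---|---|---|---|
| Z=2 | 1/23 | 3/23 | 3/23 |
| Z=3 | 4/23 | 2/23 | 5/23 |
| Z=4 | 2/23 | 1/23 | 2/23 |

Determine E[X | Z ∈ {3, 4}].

49/16

P(Z ∈ {3, 4}) = 16/23.
Summing X·P(X=x,Z=y) over the conditioning event gives 49/23.
E[X | Z ∈ {3, 4}] = (49/23) / (16/23) = 49/16.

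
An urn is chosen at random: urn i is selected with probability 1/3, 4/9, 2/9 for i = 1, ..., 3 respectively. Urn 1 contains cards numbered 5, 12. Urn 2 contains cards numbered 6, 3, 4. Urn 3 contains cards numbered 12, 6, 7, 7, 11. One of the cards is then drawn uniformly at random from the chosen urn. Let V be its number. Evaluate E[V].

1801/270

E[V | urn 1] = (5+12)/2 = 17/2.
E[V | urn 2] = (6+3+4)/3 = 13/3.
E[V | urn 3] = (12+6+7+7+11)/5 = 43/5.
By the law of total expectation,
E[V] = (1/3)·(17/2) + (4/9)·(13/3) + (2/9)·(43/5) = 1801/270.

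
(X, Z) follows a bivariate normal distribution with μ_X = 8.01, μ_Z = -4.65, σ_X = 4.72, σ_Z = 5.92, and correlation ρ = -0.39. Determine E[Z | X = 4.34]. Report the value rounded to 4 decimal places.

-2.8548

For a bivariate normal, E[Z | X=x] = μ_Z + ρ·(σ_Z/σ_X)·(x − μ_X).
E[Z | X=4.34] = -4.65 + (-0.39)·(5.92/4.72)·(4.34 − (8.01)) = -4.65 + (-0.48915)·(-3.67) = -2.8548.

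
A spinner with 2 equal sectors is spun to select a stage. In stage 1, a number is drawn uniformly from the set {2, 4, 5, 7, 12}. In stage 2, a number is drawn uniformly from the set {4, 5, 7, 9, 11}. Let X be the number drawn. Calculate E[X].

E[X | stage 1] = (2+4+5+7+12)/5 = 6.
E[X | stage 2] = (4+5+7+9+11)/5 = 36/5.
By the law of total expectation,
E[X] = (1/2)·(6) + (1/2)·(36/5) = 33/5.

33/5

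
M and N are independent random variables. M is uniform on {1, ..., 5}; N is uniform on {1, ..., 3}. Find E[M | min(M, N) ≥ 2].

7/2

P(min(M, N) ≥ 2) = 8/15.
Summing M·P(x,y) over outcomes with min(M, N) ≥ 2 gives 28/15.
E[M | min(M, N) ≥ 2] = (28/15) / (8/15) = 7/2.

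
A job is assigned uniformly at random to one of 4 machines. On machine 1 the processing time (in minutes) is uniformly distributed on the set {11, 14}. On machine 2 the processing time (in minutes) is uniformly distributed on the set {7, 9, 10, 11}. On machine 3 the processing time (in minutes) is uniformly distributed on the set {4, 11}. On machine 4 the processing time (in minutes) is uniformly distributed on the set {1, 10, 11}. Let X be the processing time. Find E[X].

E[X | machine 1] = (11+14)/2 = 25/2.
E[X | machine 2] = (7+9+10+11)/4 = 37/4.
E[X | machine 3] = (4+11)/2 = 15/2.
E[X | machine 4] = (1+10+11)/3 = 22/3.
By the law of total expectation,
E[X] = (1/4)·(25/2) + (1/4)·(37/4) + (1/4)·(15/2) + (1/4)·(22/3) = 439/48.

439/48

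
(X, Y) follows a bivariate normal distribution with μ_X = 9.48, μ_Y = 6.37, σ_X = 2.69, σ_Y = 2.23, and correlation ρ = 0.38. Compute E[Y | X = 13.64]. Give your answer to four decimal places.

For a bivariate normal, E[Y | X=x] = μ_Y + ρ·(σ_Y/σ_X)·(x − μ_X).
E[Y | X=13.64] = 6.37 + (0.38)·(2.23/2.69)·(13.64 − (9.48)) = 6.37 + (0.31502)·(4.16) = 7.6805.

7.6805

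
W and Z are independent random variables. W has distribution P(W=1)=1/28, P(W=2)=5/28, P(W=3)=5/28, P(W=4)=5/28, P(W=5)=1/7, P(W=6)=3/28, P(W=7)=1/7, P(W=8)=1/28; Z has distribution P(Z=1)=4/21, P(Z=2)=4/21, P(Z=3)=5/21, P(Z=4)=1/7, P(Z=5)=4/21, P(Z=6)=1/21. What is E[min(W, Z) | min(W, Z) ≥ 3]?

P(min(W, Z) ≥ 3) = 143/294.
Summing min(W,Z)·P(x,y) over outcomes with min(W, Z) ≥ 3 gives 177/98.
E[min(W, Z) | min(W, Z) ≥ 3] = (177/98) / (143/294) = 531/143.

531/143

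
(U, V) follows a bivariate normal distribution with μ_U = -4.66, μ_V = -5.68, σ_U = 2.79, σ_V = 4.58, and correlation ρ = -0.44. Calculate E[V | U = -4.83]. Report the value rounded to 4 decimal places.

For a bivariate normal, E[V | U=x] = μ_V + ρ·(σ_V/σ_U)·(x − μ_U).
E[V | U=-4.83] = -5.68 + (-0.44)·(4.58/2.79)·(-4.83 − (-4.66)) = -5.68 + (-0.72229)·(-0.17) = -5.5572.

-5.5572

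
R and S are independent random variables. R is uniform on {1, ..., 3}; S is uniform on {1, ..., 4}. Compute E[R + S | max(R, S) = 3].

24/5

Outcomes with max(R, S) = 3: (1,3), (2,3), (3,1), (3,2), (3,3), each with probability 1/12.
E[R + S | max(R, S) = 3] = (4 + 5 + 4 + 5 + 6) / 5 = 24/5.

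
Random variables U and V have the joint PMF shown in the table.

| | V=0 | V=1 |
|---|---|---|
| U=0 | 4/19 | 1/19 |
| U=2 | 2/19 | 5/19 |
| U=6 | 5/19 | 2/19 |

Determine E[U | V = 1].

11/4

P(V = 1) = 8/19.
Σ U·P over the event = 0·(1/19) + 2·(5/19) + 6·(2/19) = 22/19.
E[U | V = 1] = (22/19) / (8/19) = 11/4.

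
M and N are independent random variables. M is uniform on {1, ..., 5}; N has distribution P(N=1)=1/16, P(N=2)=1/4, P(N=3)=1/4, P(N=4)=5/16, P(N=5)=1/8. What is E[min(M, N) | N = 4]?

14/5

P(N = 4) = 5/16.
Summing min(M,N)·P(x,y) over outcomes with N = 4 gives 7/8.
E[min(M, N) | N = 4] = (7/8) / (5/16) = 14/5.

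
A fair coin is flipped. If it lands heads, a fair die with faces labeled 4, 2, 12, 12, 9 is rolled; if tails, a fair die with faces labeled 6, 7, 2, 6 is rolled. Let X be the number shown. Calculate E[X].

E[X | heads] = (4+2+12+12+9)/5 = 39/5.
E[X | tails] = (6+7+2+6)/4 = 21/4.
By the law of total expectation,
E[X] = (1/2)·(39/5) + (1/2)·(21/4) = 261/40.

261/40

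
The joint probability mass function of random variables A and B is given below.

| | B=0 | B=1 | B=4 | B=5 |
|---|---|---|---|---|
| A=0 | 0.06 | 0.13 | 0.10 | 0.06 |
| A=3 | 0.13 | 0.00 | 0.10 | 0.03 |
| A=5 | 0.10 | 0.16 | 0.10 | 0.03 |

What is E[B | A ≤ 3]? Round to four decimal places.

P(A ≤ 3) = 0.61.
Σ B·P over the event = 0·(0.06) + 1·(0.13) + 4·(0.10) + 5·(0.06) + 0·(0.13) + 4·(0.10) + 5·(0.03) = 1.38.
E[B | A ≤ 3] = (1.38) / (0.61) = 2.2623.

2.2623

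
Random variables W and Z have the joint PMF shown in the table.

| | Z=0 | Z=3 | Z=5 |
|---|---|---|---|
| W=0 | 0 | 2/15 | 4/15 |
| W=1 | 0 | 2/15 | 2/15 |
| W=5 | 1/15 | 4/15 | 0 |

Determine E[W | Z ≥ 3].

12/7

P(Z ≥ 3) = 14/15.
Σ W·P over the event = 0·(2/15) + 0·(4/15) + 1·(2/15) + 1·(2/15) + 5·(4/15) = 8/5.
E[W | Z ≥ 3] = (8/5) / (14/15) = 12/7.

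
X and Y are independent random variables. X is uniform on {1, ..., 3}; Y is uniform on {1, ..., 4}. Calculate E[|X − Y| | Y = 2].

2/3

P(Y = 2) = 1/4.
Summing |X−Y|·P(x,y) over outcomes with Y = 2 gives 1/6.
E[|X − Y| | Y = 2] = (1/6) / (1/4) = 2/3.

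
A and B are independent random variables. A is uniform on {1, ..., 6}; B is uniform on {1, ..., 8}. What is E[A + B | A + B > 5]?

172/19

P(A + B > 5) = 19/24.
Summing (A+B)·P(x,y) over outcomes with A + B > 5 gives 43/6.
E[A + B | A + B > 5] = (43/6) / (19/24) = 172/19.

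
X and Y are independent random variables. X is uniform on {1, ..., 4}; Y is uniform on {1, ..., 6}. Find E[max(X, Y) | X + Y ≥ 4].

89/21

P(X + Y ≥ 4) = 7/8.
Summing max(X,Y)·P(x,y) over outcomes with X + Y ≥ 4 gives 89/24.
E[max(X, Y) | X + Y ≥ 4] = (89/24) / (7/8) = 89/21.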